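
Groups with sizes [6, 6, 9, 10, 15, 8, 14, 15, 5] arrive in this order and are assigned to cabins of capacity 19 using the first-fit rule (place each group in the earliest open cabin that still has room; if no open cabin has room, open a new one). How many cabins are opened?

6

  6 → cabin 1 (new)  [load 6/19]
  6 → cabin 1  [load 12/19]
  9 → cabin 2 (new)  [load 9/19]
  10 → cabin 2  [load 19/19]
  15 → cabin 3 (new)  [load 15/19]
  8 → cabin 4 (new)  [load 8/19]
  14 → cabin 5 (new)  [load 14/19]
  15 → cabin 6 (new)  [load 15/19]
  5 → cabin 1  [load 17/19]
6 cabins opened.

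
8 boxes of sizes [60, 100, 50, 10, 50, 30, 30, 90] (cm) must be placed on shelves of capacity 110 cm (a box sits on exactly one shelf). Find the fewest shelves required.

Total = 100 + 90 + 60 + 50 + 50 + 30 + 30 + 10 = 420 cm.
Lower bound: ⌈420/110⌉ = 4 shelves.
A packing using 4 shelves:
  shelf 1: 100 + 10 = 110
  shelf 2: 90 = 90
  shelf 3: 60 + 50 = 110
  shelf 4: 50 + 30 + 30 = 110
This matches the lower bound, so 4 is optimal.

4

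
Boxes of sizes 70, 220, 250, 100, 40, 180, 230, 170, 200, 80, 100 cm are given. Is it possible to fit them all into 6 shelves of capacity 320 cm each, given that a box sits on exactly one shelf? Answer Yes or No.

Yes

A valid assignment using 6 shelves:
  shelf 1: 250 + 70 = 320
  shelf 2: 230 + 80 = 310
  shelf 3: 220 + 100 = 320
  shelf 4: 200 + 100 = 300
  shelf 5: 180 + 40 = 220
  shelf 6: 170 = 170
Every load is within 320 cm, so 6 shelves suffice.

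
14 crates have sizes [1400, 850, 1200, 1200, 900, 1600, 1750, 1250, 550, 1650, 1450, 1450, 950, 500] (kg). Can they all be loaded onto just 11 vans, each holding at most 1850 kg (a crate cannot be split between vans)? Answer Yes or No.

A valid assignment using 11 vans:
  van 1: 1750 = 1750
  van 2: 1650 = 1650
  van 3: 1600 = 1600
  van 4: 1450 = 1450
  van 5: 1450 = 1450
  van 6: 1400 = 1400
  van 7: 1250 + 550 = 1800
  van 8: 1200 + 500 = 1700
  van 9: 1200 = 1200
  van 10: 950 + 900 = 1850
  van 11: 850 = 850
Every load is within 1850 kg, so 11 vans suffice.

Yes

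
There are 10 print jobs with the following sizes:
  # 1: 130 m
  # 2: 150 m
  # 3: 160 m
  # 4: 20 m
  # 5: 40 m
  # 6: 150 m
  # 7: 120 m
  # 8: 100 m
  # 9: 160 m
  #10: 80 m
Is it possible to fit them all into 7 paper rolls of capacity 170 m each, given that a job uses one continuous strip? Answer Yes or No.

No

Total = 1110 m; ⌈1110/170⌉ = 7.
The bound of 7 does not rule out 7, but exhaustive search shows no assignment into 7 paper rolls of capacity 170 m exists — the minimum is 8.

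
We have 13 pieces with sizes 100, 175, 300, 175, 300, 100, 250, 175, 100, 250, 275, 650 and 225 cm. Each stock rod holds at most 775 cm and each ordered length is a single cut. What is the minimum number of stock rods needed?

4

Total = 650 + 300 + 300 + 275 + 250 + 250 + 225 + 175 + 175 + 175 + 100 + 100 + 100 = 3075 cm.
Lower bound: ⌈3075/775⌉ = 4 stock rods.
A packing using 4 stock rods:
  stock rod 1: 650 + 100 = 750
  stock rod 2: 300 + 300 + 175 = 775
  stock rod 3: 275 + 250 + 250 = 775
  stock rod 4: 225 + 175 + 175 + 100 + 100 = 775
This matches the lower bound, so 4 is optimal.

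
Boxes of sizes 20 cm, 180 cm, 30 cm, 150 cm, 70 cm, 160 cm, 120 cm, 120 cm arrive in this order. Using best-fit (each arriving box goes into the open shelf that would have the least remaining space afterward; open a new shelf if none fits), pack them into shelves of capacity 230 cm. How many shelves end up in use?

  20 → shelf 1 (new)  [load 20/230]
  180 → shelf 1  [load 200/230]
  30 → shelf 1  [load 230/230]
  150 → shelf 2 (new)  [load 150/230]
  70 → shelf 2  [load 220/230]
  160 → shelf 3 (new)  [load 160/230]
  120 → shelf 4 (new)  [load 120/230]
  120 → shelf 5 (new)  [load 120/230]
5 shelves opened.

5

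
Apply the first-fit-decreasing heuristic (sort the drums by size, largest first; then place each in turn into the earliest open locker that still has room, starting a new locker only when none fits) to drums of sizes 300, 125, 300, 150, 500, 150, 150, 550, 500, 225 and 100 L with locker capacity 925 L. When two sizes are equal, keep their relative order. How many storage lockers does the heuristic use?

Sorted descending: 550, 500, 500, 300, 300, 225, 150, 150, 150, 125, 100.
  550 → locker 1 (new)  [load 550/925]
  500 → locker 2 (new)  [load 500/925]
  500 → locker 3 (new)  [load 500/925]
  300 → locker 1  [load 850/925]
  300 → locker 2  [load 800/925]
  225 → locker 3  [load 725/925]
  150 → locker 3  [load 875/925]
  150 → locker 4 (new)  [load 150/925]
  150 → locker 4  [load 300/925]
  125 → locker 2  [load 925/925]
  100 → locker 4  [load 400/925]
4 storage lockers opened.

4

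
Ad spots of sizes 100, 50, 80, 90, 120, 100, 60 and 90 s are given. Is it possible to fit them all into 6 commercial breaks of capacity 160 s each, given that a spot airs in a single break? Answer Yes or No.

A valid assignment using 6 commercial breaks:
  break 1: 120 = 120
  break 2: 100 + 60 = 160
  break 3: 100 + 50 = 150
  break 4: 90 = 90
  break 5: 90 = 90
  break 6: 80 = 80
Every load is within 160 s, so 6 commercial breaks suffice.

Yes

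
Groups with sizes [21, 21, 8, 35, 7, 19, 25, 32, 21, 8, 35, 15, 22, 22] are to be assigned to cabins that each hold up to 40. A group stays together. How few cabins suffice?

Total = 35 + 35 + 32 + 25 + 22 + 22 + 21 + 21 + 21 + 19 + 15 + 8 + 8 + 7 = 291.
Lower bound: ⌈291/40⌉ = 8 cabins.
Also, 9 groups each exceed 20, and no two of those can share a cabin, so at least 9 cabins are needed.
A packing using 9 cabins:
  cabin 1: 35 = 35
  cabin 2: 35 = 35
  cabin 3: 32 + 8 = 40
  cabin 4: 25 + 15 = 40
  cabin 5: 22 + 8 + 7 = 37
  cabin 6: 22 = 22
  cabin 7: 21 + 19 = 40
  cabin 8: 21 = 21
  cabin 9: 21 = 21
This matches the lower bound, so 9 is optimal.

9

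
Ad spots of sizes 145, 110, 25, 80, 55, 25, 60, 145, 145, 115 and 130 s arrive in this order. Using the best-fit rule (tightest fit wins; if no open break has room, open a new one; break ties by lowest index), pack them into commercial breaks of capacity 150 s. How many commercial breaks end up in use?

8

  145 → break 1 (new)  [load 145/150]
  110 → break 2 (new)  [load 110/150]
  25 → break 2  [load 135/150]
  80 → break 3 (new)  [load 80/150]
  55 → break 3  [load 135/150]
  25 → break 4 (new)  [load 25/150]
  60 → break 4  [load 85/150]
  145 → break 5 (new)  [load 145/150]
  145 → break 6 (new)  [load 145/150]
  115 → break 7 (new)  [load 115/150]
  130 → break 8 (new)  [load 130/150]
8 commercial breaks opened.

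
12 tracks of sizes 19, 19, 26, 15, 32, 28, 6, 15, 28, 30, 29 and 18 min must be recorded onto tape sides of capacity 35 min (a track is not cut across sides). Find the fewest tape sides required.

9

Total = 32 + 30 + 29 + 28 + 28 + 26 + 19 + 19 + 18 + 15 + 15 + 6 = 265 min.
Lower bound: ⌈265/35⌉ = 8 tape sides.
Also, 9 tracks each exceed 35/2 min, and no two of those can share a side, so at least 9 tape sides are needed.
A packing using 9 tape sides:
  side 1: 32 = 32
  side 2: 30 = 30
  side 3: 29 + 6 = 35
  side 4: 28 = 28
  side 5: 28 = 28
  side 6: 26 = 26
  side 7: 19 + 15 = 34
  side 8: 19 + 15 = 34
  side 9: 18 = 18
This matches the lower bound, so 9 is optimal.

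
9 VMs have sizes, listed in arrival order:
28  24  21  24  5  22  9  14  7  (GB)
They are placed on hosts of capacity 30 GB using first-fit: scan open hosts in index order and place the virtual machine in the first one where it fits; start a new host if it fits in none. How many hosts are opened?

6

  28 → host 1 (new)  [load 28/30]
  24 → host 2 (new)  [load 24/30]
  21 → host 3 (new)  [load 21/30]
  24 → host 4 (new)  [load 24/30]
  5 → host 2  [load 29/30]
  22 → host 5 (new)  [load 22/30]
  9 → host 3  [load 30/30]
  14 → host 6 (new)  [load 14/30]
  7 → host 5  [load 29/30]
6 hosts opened.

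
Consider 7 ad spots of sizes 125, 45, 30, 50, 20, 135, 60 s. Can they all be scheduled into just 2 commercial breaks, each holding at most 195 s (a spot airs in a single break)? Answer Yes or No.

No

Total = 465 s; ⌈465/195⌉ = 3.
At least 3 commercial breaks are required, but only 2 are allowed.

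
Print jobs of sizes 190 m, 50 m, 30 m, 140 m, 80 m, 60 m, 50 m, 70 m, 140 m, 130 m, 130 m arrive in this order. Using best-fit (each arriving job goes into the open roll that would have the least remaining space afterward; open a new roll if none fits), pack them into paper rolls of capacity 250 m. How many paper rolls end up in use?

  190 → roll 1 (new)  [load 190/250]
  50 → roll 1  [load 240/250]
  30 → roll 2 (new)  [load 30/250]
  140 → roll 2  [load 170/250]
  80 → roll 2  [load 250/250]
  60 → roll 3 (new)  [load 60/250]
  50 → roll 3  [load 110/250]
  70 → roll 3  [load 180/250]
  140 → roll 4 (new)  [load 140/250]
  130 → roll 5 (new)  [load 130/250]
  130 → roll 6 (new)  [load 130/250]
6 paper rolls opened.

6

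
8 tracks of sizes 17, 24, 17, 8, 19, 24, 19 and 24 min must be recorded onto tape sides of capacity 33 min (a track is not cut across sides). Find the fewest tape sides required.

7

Total = 24 + 24 + 24 + 19 + 19 + 17 + 17 + 8 = 152 min.
Lower bound: ⌈152/33⌉ = 5 tape sides.
Also, 7 tracks each exceed 33/2 min, and no two of those can share a side, so at least 7 tape sides are needed.
A packing using 7 tape sides:
  side 1: 24 + 8 = 32
  side 2: 24 = 24
  side 3: 24 = 24
  side 4: 19 = 19
  side 5: 19 = 19
  side 6: 17 = 17
  side 7: 17 = 17
This matches the lower bound, so 7 is optimal.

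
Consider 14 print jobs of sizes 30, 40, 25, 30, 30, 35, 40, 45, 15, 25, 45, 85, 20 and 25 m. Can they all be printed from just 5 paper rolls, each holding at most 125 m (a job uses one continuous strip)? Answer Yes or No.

Yes

A valid assignment using 4 paper rolls:
  roll 1: 85 + 40 = 125
  roll 2: 45 + 45 + 35 = 125
  roll 3: 40 + 30 + 30 + 25 = 125
  roll 4: 30 + 25 + 25 + 20 + 15 = 115
That uses only 4 ≤ 5, so 5 paper rolls are enough.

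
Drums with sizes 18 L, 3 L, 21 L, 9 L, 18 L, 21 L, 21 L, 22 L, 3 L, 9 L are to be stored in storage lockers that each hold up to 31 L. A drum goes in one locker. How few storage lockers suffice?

Total = 22 + 21 + 21 + 21 + 18 + 18 + 9 + 9 + 3 + 3 = 145 L.
Lower bound: ⌈145/31⌉ = 5 storage lockers.
Also, 6 drums each exceed 31/2 L, and no two of those can share a locker, so at least 6 storage lockers are needed.
A packing using 6 storage lockers:
  locker 1: 22 + 9 = 31
  locker 2: 21 + 9 = 30
  locker 3: 21 + 3 + 3 = 27
  locker 4: 21 = 21
  locker 5: 18 = 18
  locker 6: 18 = 18
This matches the lower bound, so 6 is optimal.

6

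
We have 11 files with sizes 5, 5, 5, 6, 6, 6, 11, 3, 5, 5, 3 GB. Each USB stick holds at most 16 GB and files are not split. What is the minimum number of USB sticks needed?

Total = 11 + 6 + 6 + 6 + 5 + 5 + 5 + 5 + 5 + 3 + 3 = 60 GB.
Lower bound: ⌈60/16⌉ = 4 USB sticks.
A packing using 4 USB sticks:
  USB stick 1: 11 + 5 = 16
  USB stick 2: 6 + 6 + 3 = 15
  USB stick 3: 6 + 5 + 5 = 16
  USB stick 4: 5 + 5 + 3 = 13
This matches the lower bound, so 4 is optimal.

4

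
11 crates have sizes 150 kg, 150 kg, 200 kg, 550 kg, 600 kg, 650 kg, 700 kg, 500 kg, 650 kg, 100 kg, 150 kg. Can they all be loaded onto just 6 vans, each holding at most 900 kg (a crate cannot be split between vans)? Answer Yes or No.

Yes

A valid assignment using 6 vans:
  van 1: 700 + 200 = 900
  van 2: 650 + 150 + 100 = 900
  van 3: 650 + 150 = 800
  van 4: 600 + 150 = 750
  van 5: 550 = 550
  van 6: 500 = 500
Every load is within 900 kg, so 6 vans suffice.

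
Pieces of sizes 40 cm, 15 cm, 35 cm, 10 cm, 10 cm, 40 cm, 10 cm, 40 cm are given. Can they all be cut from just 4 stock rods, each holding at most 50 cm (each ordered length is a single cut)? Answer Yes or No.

Yes

A valid assignment using 4 stock rods:
  stock rod 1: 40 + 10 = 50
  stock rod 2: 40 + 10 = 50
  stock rod 3: 40 + 10 = 50
  stock rod 4: 35 + 15 = 50
Every load is within 50 cm, so 4 stock rods suffice.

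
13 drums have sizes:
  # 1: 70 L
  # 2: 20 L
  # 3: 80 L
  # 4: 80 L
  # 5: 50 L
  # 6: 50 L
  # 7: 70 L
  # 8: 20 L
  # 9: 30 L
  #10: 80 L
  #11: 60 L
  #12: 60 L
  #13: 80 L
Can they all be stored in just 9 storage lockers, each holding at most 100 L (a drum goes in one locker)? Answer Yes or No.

Yes

A valid assignment using 9 storage lockers:
  locker 1: 80 + 20 = 100
  locker 2: 80 + 20 = 100
  locker 3: 80 = 80
  locker 4: 80 = 80
  locker 5: 70 + 30 = 100
  locker 6: 70 = 70
  locker 7: 60 = 60
  locker 8: 60 = 60
  locker 9: 50 + 50 = 100
Every load is within 100 L, so 9 storage lockers suffice.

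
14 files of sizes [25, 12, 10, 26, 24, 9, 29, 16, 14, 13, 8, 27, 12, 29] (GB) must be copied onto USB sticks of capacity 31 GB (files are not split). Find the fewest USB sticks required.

Total = 29 + 29 + 27 + 26 + 25 + 24 + 16 + 14 + 13 + 12 + 12 + 10 + 9 + 8 = 254 GB.
Lower bound: ⌈254/31⌉ = 9 USB sticks.
A packing using 10 USB sticks:
  USB stick 1: 29 = 29
  USB stick 2: 29 = 29
  USB stick 3: 27 = 27
  USB stick 4: 26 = 26
  USB stick 5: 25 = 25
  USB stick 6: 24 = 24
  USB stick 7: 16 + 14 = 30
  USB stick 8: 13 + 12 = 25
  USB stick 9: 12 + 10 + 9 = 31
  USB stick 10: 8 = 8
No arrangement into 9 USB sticks stays within capacity, so 10 is optimal.

10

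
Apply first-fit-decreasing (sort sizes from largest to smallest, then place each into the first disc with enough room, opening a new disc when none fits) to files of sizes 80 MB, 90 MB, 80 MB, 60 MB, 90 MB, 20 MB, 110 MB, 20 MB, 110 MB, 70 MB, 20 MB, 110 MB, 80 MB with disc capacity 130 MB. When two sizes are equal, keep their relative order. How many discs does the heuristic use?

9

Sorted descending: 110, 110, 110, 90, 90, 80, 80, 80, 70, 60, 20, 20, 20.
  110 → disc 1 (new)  [load 110/130]
  110 → disc 2 (new)  [load 110/130]
  110 → disc 3 (new)  [load 110/130]
  90 → disc 4 (new)  [load 90/130]
  90 → disc 5 (new)  [load 90/130]
  80 → disc 6 (new)  [load 80/130]
  80 → disc 7 (new)  [load 80/130]
  80 → disc 8 (new)  [load 80/130]
  70 → disc 9 (new)  [load 70/130]
  60 → disc 9  [load 130/130]
  20 → disc 1  [load 130/130]
  20 → disc 2  [load 130/130]
  20 → disc 3  [load 130/130]
9 discs opened.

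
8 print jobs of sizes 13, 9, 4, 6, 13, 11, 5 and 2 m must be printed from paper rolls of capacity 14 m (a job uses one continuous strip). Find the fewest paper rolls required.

5

Total = 13 + 13 + 11 + 9 + 6 + 5 + 4 + 2 = 63 m.
Lower bound: ⌈63/14⌉ = 5 paper rolls.
A packing using 5 paper rolls:
  roll 1: 13 = 13
  roll 2: 13 = 13
  roll 3: 11 + 2 = 13
  roll 4: 9 + 5 = 14
  roll 5: 6 + 4 = 10
This matches the lower bound, so 5 is optimal.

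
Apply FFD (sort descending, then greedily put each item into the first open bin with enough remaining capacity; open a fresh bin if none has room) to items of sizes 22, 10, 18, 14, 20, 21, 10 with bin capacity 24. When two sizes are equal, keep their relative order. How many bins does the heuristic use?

6

Sorted descending: 22, 21, 20, 18, 14, 10, 10.
  22 → bin 1 (new)  [load 22/24]
  21 → bin 2 (new)  [load 21/24]
  20 → bin 3 (new)  [load 20/24]
  18 → bin 4 (new)  [load 18/24]
  14 → bin 5 (new)  [load 14/24]
  10 → bin 5  [load 24/24]
  10 → bin 6 (new)  [load 10/24]
6 bins opened.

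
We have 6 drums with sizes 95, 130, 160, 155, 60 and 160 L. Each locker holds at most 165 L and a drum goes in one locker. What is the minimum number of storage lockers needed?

Total = 160 + 160 + 155 + 130 + 95 + 60 = 760 L.
Lower bound: ⌈760/165⌉ = 5 storage lockers.
A packing using 5 storage lockers:
  locker 1: 160 = 160
  locker 2: 160 = 160
  locker 3: 155 = 155
  locker 4: 130 = 130
  locker 5: 95 + 60 = 155
This matches the lower bound, so 5 is optimal.

5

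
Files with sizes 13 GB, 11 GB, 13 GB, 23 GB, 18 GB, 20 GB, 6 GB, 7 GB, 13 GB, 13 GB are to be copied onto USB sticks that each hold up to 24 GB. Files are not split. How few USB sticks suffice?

7

Total = 23 + 20 + 18 + 13 + 13 + 13 + 13 + 11 + 7 + 6 = 137 GB.
Lower bound: ⌈137/24⌉ = 6 USB sticks.
Also, 7 files each exceed 12 GB, and no two of those can share a USB stick, so at least 7 USB sticks are needed.
A packing using 7 USB sticks:
  USB stick 1: 23 = 23
  USB stick 2: 20 = 20
  USB stick 3: 18 + 6 = 24
  USB stick 4: 13 + 11 = 24
  USB stick 5: 13 + 7 = 20
  USB stick 6: 13 = 13
  USB stick 7: 13 = 13
This matches the lower bound, so 7 is optimal.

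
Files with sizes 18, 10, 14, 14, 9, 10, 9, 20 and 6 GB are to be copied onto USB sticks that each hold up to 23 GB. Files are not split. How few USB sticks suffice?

6

Total = 20 + 18 + 14 + 14 + 10 + 10 + 9 + 9 + 6 = 110 GB.
Lower bound: ⌈110/23⌉ = 5 USB sticks.
A packing using 6 USB sticks:
  USB stick 1: 20 = 20
  USB stick 2: 18 = 18
  USB stick 3: 14 + 9 = 23
  USB stick 4: 14 + 9 = 23
  USB stick 5: 10 + 10 = 20
  USB stick 6: 6 = 6
No arrangement into 5 USB sticks stays within capacity, so 6 is optimal.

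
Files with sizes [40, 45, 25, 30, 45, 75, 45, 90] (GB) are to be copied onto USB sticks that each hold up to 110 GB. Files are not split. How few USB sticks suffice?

Total = 90 + 75 + 45 + 45 + 45 + 40 + 30 + 25 = 395 GB.
Lower bound: ⌈395/110⌉ = 4 USB sticks.
A packing using 4 USB sticks:
  USB stick 1: 90 = 90
  USB stick 2: 75 + 30 = 105
  USB stick 3: 45 + 45 = 90
  USB stick 4: 45 + 40 + 25 = 110
This matches the lower bound, so 4 is optimal.

4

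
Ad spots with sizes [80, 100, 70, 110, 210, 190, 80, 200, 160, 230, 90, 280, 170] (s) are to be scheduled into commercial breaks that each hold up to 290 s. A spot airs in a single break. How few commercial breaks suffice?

Total = 280 + 230 + 210 + 200 + 190 + 170 + 160 + 110 + 100 + 90 + 80 + 80 + 70 = 1970 s.
Lower bound: ⌈1970/290⌉ = 7 commercial breaks.
A packing using 8 commercial breaks:
  break 1: 280 = 280
  break 2: 230 = 230
  break 3: 210 + 80 = 290
  break 4: 200 + 90 = 290
  break 5: 190 + 100 = 290
  break 6: 170 + 110 = 280
  break 7: 160 + 80 = 240
  break 8: 70 = 70
No arrangement into 7 commercial breaks stays within capacity, so 8 is optimal.

8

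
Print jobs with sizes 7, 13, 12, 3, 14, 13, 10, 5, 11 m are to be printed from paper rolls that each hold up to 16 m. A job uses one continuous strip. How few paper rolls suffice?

7

Total = 14 + 13 + 13 + 12 + 11 + 10 + 7 + 5 + 3 = 88 m.
Lower bound: ⌈88/16⌉ = 6 paper rolls.
A packing using 7 paper rolls:
  roll 1: 14 = 14
  roll 2: 13 + 3 = 16
  roll 3: 13 = 13
  roll 4: 12 = 12
  roll 5: 11 + 5 = 16
  roll 6: 10 = 10
  roll 7: 7 = 7
No arrangement into 6 paper rolls stays within capacity, so 7 is optimal.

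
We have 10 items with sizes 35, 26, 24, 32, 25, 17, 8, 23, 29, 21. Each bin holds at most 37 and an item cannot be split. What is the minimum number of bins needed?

9

Total = 35 + 32 + 29 + 26 + 25 + 24 + 23 + 21 + 17 + 8 = 240.
Lower bound: ⌈240/37⌉ = 7 bins.
Also, 8 items each exceed 37/2, and no two of those can share a bin, so at least 8 bins are needed.
A packing using 9 bins:
  bin 1: 35 = 35
  bin 2: 32 = 32
  bin 3: 29 + 8 = 37
  bin 4: 26 = 26
  bin 5: 25 = 25
  bin 6: 24 = 24
  bin 7: 23 = 23
  bin 8: 21 = 21
  bin 9: 17 = 17
No arrangement into 8 bins stays within capacity, so 9 is optimal.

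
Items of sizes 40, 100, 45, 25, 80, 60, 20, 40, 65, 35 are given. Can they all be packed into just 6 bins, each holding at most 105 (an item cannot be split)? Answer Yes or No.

Yes

A valid assignment using 5 bins:
  bin 1: 100 = 100
  bin 2: 80 + 25 = 105
  bin 3: 65 + 40 = 105
  bin 4: 60 + 45 = 105
  bin 5: 40 + 35 + 20 = 95
That uses only 5 ≤ 6, so 6 bins are enough.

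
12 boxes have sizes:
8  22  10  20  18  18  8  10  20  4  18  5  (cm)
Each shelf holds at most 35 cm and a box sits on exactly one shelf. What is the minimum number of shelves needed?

Total = 22 + 20 + 20 + 18 + 18 + 18 + 10 + 10 + 8 + 8 + 5 + 4 = 161 cm.
Lower bound: ⌈161/35⌉ = 5 shelves.
Also, 6 boxes each exceed 35/2 cm, and no two of those can share a shelf, so at least 6 shelves are needed.
A packing using 6 shelves:
  shelf 1: 22 + 10 = 32
  shelf 2: 20 + 10 + 5 = 35
  shelf 3: 20 + 8 + 4 = 32
  shelf 4: 18 + 8 = 26
  shelf 5: 18 = 18
  shelf 6: 18 = 18
This matches the lower bound, so 6 is optimal.

6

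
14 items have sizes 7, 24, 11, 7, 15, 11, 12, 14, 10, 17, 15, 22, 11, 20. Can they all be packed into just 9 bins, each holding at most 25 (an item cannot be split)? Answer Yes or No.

A valid assignment using 9 bins:
  bin 1: 24 = 24
  bin 2: 22 = 22
  bin 3: 20 = 20
  bin 4: 17 + 7 = 24
  bin 5: 15 + 10 = 25
  bin 6: 15 + 7 = 22
  bin 7: 14 + 11 = 25
  bin 8: 12 + 11 = 23
  bin 9: 11 = 11
Every load is within 25, so 9 bins suffice.

Yes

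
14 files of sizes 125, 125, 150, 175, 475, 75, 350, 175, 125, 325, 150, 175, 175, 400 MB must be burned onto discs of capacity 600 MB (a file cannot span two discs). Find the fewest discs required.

6

Total = 475 + 400 + 350 + 325 + 175 + 175 + 175 + 175 + 150 + 150 + 125 + 125 + 125 + 75 = 3000 MB.
Lower bound: ⌈3000/600⌉ = 5 discs.
A packing using 6 discs:
  disc 1: 475 + 125 = 600
  disc 2: 400 + 175 = 575
  disc 3: 350 + 175 + 75 = 600
  disc 4: 325 + 175 = 500
  disc 5: 175 + 150 + 150 + 125 = 600
  disc 6: 125 = 125
No arrangement into 5 discs stays within capacity, so 6 is optimal.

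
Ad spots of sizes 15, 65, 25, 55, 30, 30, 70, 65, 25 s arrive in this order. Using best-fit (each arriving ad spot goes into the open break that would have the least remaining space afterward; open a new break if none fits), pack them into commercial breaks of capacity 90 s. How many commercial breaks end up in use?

5

  15 → break 1 (new)  [load 15/90]
  65 → break 1  [load 80/90]
  25 → break 2 (new)  [load 25/90]
  55 → break 2  [load 80/90]
  30 → break 3 (new)  [load 30/90]
  30 → break 3  [load 60/90]
  70 → break 4 (new)  [load 70/90]
  65 → break 5 (new)  [load 65/90]
  25 → break 5  [load 90/90]
5 commercial breaks opened.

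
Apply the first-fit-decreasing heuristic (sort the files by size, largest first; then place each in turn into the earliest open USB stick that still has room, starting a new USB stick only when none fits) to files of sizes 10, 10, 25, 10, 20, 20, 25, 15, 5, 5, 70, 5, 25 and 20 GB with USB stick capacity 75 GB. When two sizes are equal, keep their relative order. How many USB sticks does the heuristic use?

4

Sorted descending: 70, 25, 25, 25, 20, 20, 20, 15, 10, 10, 10, 5, 5, 5.
  70 → USB stick 1 (new)  [load 70/75]
  25 → USB stick 2 (new)  [load 25/75]
  25 → USB stick 2  [load 50/75]
  25 → USB stick 2  [load 75/75]
  20 → USB stick 3 (new)  [load 20/75]
  20 → USB stick 3  [load 40/75]
  20 → USB stick 3  [load 60/75]
  15 → USB stick 3  [load 75/75]
  10 → USB stick 4 (new)  [load 10/75]
  10 → USB stick 4  [load 20/75]
  10 → USB stick 4  [load 30/75]
  5 → USB stick 1  [load 75/75]
  5 → USB stick 4  [load 35/75]
  5 → USB stick 4  [load 40/75]
4 USB sticks opened.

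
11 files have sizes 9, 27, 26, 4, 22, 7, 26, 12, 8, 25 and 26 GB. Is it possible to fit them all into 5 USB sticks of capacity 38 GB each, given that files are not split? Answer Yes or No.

Total = 192 GB; ⌈192/38⌉ = 6.
At least 6 USB sticks are required, but only 5 are allowed.

No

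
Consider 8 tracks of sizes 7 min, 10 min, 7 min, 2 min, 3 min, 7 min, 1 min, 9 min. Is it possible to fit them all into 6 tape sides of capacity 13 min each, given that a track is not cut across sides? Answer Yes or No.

A valid assignment using 5 tape sides:
  side 1: 10 + 3 = 13
  side 2: 9 + 2 + 1 = 12
  side 3: 7 = 7
  side 4: 7 = 7
  side 5: 7 = 7
That uses only 5 ≤ 6, so 6 tape sides are enough.

Yes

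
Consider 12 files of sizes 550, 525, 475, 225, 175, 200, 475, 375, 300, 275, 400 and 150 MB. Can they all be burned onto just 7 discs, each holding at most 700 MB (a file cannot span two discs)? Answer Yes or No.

A valid assignment using 6 discs:
  disc 1: 550 + 150 = 700
  disc 2: 525 + 175 = 700
  disc 3: 475 + 225 = 700
  disc 4: 475 + 200 = 675
  disc 5: 400 + 300 = 700
  disc 6: 375 + 275 = 650
That uses only 6 ≤ 7, so 7 discs are enough.

Yes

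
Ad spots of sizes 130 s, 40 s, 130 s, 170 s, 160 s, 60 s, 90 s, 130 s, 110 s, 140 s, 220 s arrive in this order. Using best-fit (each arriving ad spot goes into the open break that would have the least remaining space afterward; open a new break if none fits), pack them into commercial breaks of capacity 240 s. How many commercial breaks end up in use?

  130 → break 1 (new)  [load 130/240]
  40 → break 1  [load 170/240]
  130 → break 2 (new)  [load 130/240]
  170 → break 3 (new)  [load 170/240]
  160 → break 4 (new)  [load 160/240]
  60 → break 1  [load 230/240]
  90 → break 2  [load 220/240]
  130 → break 5 (new)  [load 130/240]
  110 → break 5  [load 240/240]
  140 → break 6 (new)  [load 140/240]
  220 → break 7 (new)  [load 220/240]
7 commercial breaks opened.

7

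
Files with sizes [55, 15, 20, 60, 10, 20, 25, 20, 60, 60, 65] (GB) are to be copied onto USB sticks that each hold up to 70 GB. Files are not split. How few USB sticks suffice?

Total = 65 + 60 + 60 + 60 + 55 + 25 + 20 + 20 + 20 + 15 + 10 = 410 GB.
Lower bound: ⌈410/70⌉ = 6 USB sticks.
A packing using 7 USB sticks:
  USB stick 1: 65 = 65
  USB stick 2: 60 + 10 = 70
  USB stick 3: 60 = 60
  USB stick 4: 60 = 60
  USB stick 5: 55 + 15 = 70
  USB stick 6: 25 + 20 + 20 = 65
  USB stick 7: 20 = 20
No arrangement into 6 USB sticks stays within capacity, so 7 is optimal.

7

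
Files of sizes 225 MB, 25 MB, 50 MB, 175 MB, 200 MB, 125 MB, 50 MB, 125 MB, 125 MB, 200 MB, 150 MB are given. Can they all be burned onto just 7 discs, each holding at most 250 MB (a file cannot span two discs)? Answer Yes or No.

Yes

A valid assignment using 7 discs:
  disc 1: 225 + 25 = 250
  disc 2: 200 + 50 = 250
  disc 3: 200 + 50 = 250
  disc 4: 175 = 175
  disc 5: 150 = 150
  disc 6: 125 + 125 = 250
  disc 7: 125 = 125
Every load is within 250 MB, so 7 discs suffice.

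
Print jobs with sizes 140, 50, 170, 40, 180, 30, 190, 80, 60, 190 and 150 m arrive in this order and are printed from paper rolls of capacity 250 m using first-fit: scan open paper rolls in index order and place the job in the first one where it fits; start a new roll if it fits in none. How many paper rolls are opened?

6

  140 → roll 1 (new)  [load 140/250]
  50 → roll 1  [load 190/250]
  170 → roll 2 (new)  [load 170/250]
  40 → roll 1  [load 230/250]
  180 → roll 3 (new)  [load 180/250]
  30 → roll 2  [load 200/250]
  190 → roll 4 (new)  [load 190/250]
  80 → roll 5 (new)  [load 80/250]
  60 → roll 3  [load 240/250]
  190 → roll 6 (new)  [load 190/250]
  150 → roll 5  [load 230/250]
6 paper rolls opened.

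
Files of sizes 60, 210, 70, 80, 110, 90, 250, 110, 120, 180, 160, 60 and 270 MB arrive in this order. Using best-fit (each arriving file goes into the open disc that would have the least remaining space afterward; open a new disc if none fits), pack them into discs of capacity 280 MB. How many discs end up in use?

7

  60 → disc 1 (new)  [load 60/280]
  210 → disc 1  [load 270/280]
  70 → disc 2 (new)  [load 70/280]
  80 → disc 2  [load 150/280]
  110 → disc 2  [load 260/280]
  90 → disc 3 (new)  [load 90/280]
  250 → disc 4 (new)  [load 250/280]
  110 → disc 3  [load 200/280]
  120 → disc 5 (new)  [load 120/280]
  180 → disc 6 (new)  [load 180/280]
  160 → disc 5  [load 280/280]
  60 → disc 3  [load 260/280]
  270 → disc 7 (new)  [load 270/280]
7 discs opened.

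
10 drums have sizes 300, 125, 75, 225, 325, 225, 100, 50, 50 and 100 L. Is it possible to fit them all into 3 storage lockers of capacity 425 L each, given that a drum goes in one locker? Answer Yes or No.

No

Total = 1575 L; ⌈1575/425⌉ = 4.
At least 4 storage lockers are required, but only 3 are allowed.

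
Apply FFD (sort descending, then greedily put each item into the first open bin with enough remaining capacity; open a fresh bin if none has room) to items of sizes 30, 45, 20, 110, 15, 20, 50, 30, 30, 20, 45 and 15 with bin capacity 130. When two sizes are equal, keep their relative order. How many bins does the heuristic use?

Sorted descending: 110, 50, 45, 45, 30, 30, 30, 20, 20, 20, 15, 15.
  110 → bin 1 (new)  [load 110/130]
  50 → bin 2 (new)  [load 50/130]
  45 → bin 2  [load 95/130]
  45 → bin 3 (new)  [load 45/130]
  30 → bin 2  [load 125/130]
  30 → bin 3  [load 75/130]
  30 → bin 3  [load 105/130]
  20 → bin 1  [load 130/130]
  20 → bin 3  [load 125/130]
  20 → bin 4 (new)  [load 20/130]
  15 → bin 4  [load 35/130]
  15 → bin 4  [load 50/130]
4 bins opened.

4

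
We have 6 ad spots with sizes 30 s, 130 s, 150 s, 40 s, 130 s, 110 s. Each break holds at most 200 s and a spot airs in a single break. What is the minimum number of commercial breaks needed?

Total = 150 + 130 + 130 + 110 + 40 + 30 = 590 s.
Lower bound: ⌈590/200⌉ = 3 commercial breaks.
Also, 4 ad spots each exceed 100 s, and no two of those can share a break, so at least 4 commercial breaks are needed.
A packing using 4 commercial breaks:
  break 1: 150 + 40 = 190
  break 2: 130 + 30 = 160
  break 3: 130 = 130
  break 4: 110 = 110
This matches the lower bound, so 4 is optimal.

4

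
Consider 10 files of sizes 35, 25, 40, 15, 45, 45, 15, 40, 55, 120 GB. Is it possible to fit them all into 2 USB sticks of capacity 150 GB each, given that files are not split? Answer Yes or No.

Total = 435 GB; ⌈435/150⌉ = 3.
At least 3 USB sticks are required, but only 2 are allowed.

No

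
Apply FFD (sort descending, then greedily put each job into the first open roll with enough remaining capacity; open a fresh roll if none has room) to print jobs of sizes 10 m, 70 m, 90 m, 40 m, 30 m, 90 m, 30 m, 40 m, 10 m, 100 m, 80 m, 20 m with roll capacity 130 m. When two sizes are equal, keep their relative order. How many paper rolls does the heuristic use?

Sorted descending: 100, 90, 90, 80, 70, 40, 40, 30, 30, 20, 10, 10.
  100 → roll 1 (new)  [load 100/130]
  90 → roll 2 (new)  [load 90/130]
  90 → roll 3 (new)  [load 90/130]
  80 → roll 4 (new)  [load 80/130]
  70 → roll 5 (new)  [load 70/130]
  40 → roll 2  [load 130/130]
  40 → roll 3  [load 130/130]
  30 → roll 1  [load 130/130]
  30 → roll 4  [load 110/130]
  20 → roll 4  [load 130/130]
  10 → roll 5  [load 80/130]
  10 → roll 5  [load 90/130]
5 paper rolls opened.

5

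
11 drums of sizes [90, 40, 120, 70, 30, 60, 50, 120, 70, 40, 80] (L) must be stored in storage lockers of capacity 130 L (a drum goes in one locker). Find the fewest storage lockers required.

7

Total = 120 + 120 + 90 + 80 + 70 + 70 + 60 + 50 + 40 + 40 + 30 = 770 L.
Lower bound: ⌈770/130⌉ = 6 storage lockers.
A packing using 7 storage lockers:
  locker 1: 120 = 120
  locker 2: 120 = 120
  locker 3: 90 + 40 = 130
  locker 4: 80 + 50 = 130
  locker 5: 70 + 60 = 130
  locker 6: 70 + 40 = 110
  locker 7: 30 = 30
No arrangement into 6 storage lockers stays within capacity, so 7 is optimal.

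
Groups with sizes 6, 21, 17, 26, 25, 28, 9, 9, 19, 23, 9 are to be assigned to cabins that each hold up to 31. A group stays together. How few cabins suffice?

Total = 28 + 26 + 25 + 23 + 21 + 19 + 17 + 9 + 9 + 9 + 6 = 192.
Lower bound: ⌈192/31⌉ = 7 cabins.
A packing using 7 cabins:
  cabin 1: 28 = 28
  cabin 2: 26 = 26
  cabin 3: 25 + 6 = 31
  cabin 4: 23 = 23
  cabin 5: 21 + 9 = 30
  cabin 6: 19 + 9 = 28
  cabin 7: 17 + 9 = 26
This matches the lower bound, so 7 is optimal.

7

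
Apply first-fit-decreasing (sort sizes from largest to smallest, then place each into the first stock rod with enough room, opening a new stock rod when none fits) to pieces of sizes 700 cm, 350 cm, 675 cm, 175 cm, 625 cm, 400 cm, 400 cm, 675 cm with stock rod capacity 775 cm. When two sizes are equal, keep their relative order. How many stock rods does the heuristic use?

6

Sorted descending: 700, 675, 675, 625, 400, 400, 350, 175.
  700 → stock rod 1 (new)  [load 700/775]
  675 → stock rod 2 (new)  [load 675/775]
  675 → stock rod 3 (new)  [load 675/775]
  625 → stock rod 4 (new)  [load 625/775]
  400 → stock rod 5 (new)  [load 400/775]
  400 → stock rod 6 (new)  [load 400/775]
  350 → stock rod 5  [load 750/775]
  175 → stock rod 6  [load 575/775]
6 stock rods opened.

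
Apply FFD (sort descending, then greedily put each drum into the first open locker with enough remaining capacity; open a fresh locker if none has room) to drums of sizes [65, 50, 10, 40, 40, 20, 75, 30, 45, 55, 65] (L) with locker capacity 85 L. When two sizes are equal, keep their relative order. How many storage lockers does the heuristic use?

7

Sorted descending: 75, 65, 65, 55, 50, 45, 40, 40, 30, 20, 10.
  75 → locker 1 (new)  [load 75/85]
  65 → locker 2 (new)  [load 65/85]
  65 → locker 3 (new)  [load 65/85]
  55 → locker 4 (new)  [load 55/85]
  50 → locker 5 (new)  [load 50/85]
  45 → locker 6 (new)  [load 45/85]
  40 → locker 6  [load 85/85]
  40 → locker 7 (new)  [load 40/85]
  30 → locker 4  [load 85/85]
  20 → locker 2  [load 85/85]
  10 → locker 1  [load 85/85]
7 storage lockers opened.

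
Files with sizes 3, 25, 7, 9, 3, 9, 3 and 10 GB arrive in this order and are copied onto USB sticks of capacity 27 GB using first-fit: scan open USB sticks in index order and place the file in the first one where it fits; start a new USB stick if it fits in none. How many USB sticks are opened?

  3 → USB stick 1 (new)  [load 3/27]
  25 → USB stick 2 (new)  [load 25/27]
  7 → USB stick 1  [load 10/27]
  9 → USB stick 1  [load 19/27]
  3 → USB stick 1  [load 22/27]
  9 → USB stick 3 (new)  [load 9/27]
  3 → USB stick 1  [load 25/27]
  10 → USB stick 3  [load 19/27]
3 USB sticks opened.

3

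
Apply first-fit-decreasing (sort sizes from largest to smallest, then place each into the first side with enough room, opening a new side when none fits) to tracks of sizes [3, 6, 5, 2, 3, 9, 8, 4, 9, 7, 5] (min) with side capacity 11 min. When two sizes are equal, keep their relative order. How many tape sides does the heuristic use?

Sorted descending: 9, 9, 8, 7, 6, 5, 5, 4, 3, 3, 2.
  9 → side 1 (new)  [load 9/11]
  9 → side 2 (new)  [load 9/11]
  8 → side 3 (new)  [load 8/11]
  7 → side 4 (new)  [load 7/11]
  6 → side 5 (new)  [load 6/11]
  5 → side 5  [load 11/11]
  5 → side 6 (new)  [load 5/11]
  4 → side 4  [load 11/11]
  3 → side 3  [load 11/11]
  3 → side 6  [load 8/11]
  2 → side 1  [load 11/11]
6 tape sides opened.

6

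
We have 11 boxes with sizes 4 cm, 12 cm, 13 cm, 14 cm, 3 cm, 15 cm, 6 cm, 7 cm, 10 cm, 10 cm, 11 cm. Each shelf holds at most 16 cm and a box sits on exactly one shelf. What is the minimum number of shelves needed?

8

Total = 15 + 14 + 13 + 12 + 11 + 10 + 10 + 7 + 6 + 4 + 3 = 105 cm.
Lower bound: ⌈105/16⌉ = 7 shelves.
A packing using 8 shelves:
  shelf 1: 15 = 15
  shelf 2: 14 = 14
  shelf 3: 13 + 3 = 16
  shelf 4: 12 + 4 = 16
  shelf 5: 11 = 11
  shelf 6: 10 + 6 = 16
  shelf 7: 10 = 10
  shelf 8: 7 = 7
No arrangement into 7 shelves stays within capacity, so 8 is optimal.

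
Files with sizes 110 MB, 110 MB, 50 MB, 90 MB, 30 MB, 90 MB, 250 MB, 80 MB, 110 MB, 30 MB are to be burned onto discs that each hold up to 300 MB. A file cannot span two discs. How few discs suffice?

4

Total = 250 + 110 + 110 + 110 + 90 + 90 + 80 + 50 + 30 + 30 = 950 MB.
Lower bound: ⌈950/300⌉ = 4 discs.
A packing using 4 discs:
  disc 1: 250 + 50 = 300
  disc 2: 110 + 110 + 80 = 300
  disc 3: 110 + 90 + 90 = 290
  disc 4: 30 + 30 = 60
This matches the lower bound, so 4 is optimal.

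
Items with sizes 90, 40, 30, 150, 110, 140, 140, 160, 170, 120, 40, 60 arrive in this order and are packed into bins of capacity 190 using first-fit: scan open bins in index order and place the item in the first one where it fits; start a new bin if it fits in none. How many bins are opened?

  90 → bin 1 (new)  [load 90/190]
  40 → bin 1  [load 130/190]
  30 → bin 1  [load 160/190]
  150 → bin 2 (new)  [load 150/190]
  110 → bin 3 (new)  [load 110/190]
  140 → bin 4 (new)  [load 140/190]
  140 → bin 5 (new)  [load 140/190]
  160 → bin 6 (new)  [load 160/190]
  170 → bin 7 (new)  [load 170/190]
  120 → bin 8 (new)  [load 120/190]
  40 → bin 2  [load 190/190]
  60 → bin 3  [load 170/190]
8 bins opened.

8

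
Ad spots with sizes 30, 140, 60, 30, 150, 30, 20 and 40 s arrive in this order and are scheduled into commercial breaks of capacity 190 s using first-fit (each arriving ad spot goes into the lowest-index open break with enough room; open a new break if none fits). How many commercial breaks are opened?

3

  30 → break 1 (new)  [load 30/190]
  140 → break 1  [load 170/190]
  60 → break 2 (new)  [load 60/190]
  30 → break 2  [load 90/190]
  150 → break 3 (new)  [load 150/190]
  30 → break 2  [load 120/190]
  20 → break 1  [load 190/190]
  40 → break 2  [load 160/190]
3 commercial breaks opened.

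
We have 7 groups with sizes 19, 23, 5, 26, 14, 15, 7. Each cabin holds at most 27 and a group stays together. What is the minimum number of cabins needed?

5

Total = 26 + 23 + 19 + 15 + 14 + 7 + 5 = 109.
Lower bound: ⌈109/27⌉ = 5 cabins.
A packing using 5 cabins:
  cabin 1: 26 = 26
  cabin 2: 23 = 23
  cabin 3: 19 + 7 = 26
  cabin 4: 15 + 5 = 20
  cabin 5: 14 = 14
This matches the lower bound, so 5 is optimal.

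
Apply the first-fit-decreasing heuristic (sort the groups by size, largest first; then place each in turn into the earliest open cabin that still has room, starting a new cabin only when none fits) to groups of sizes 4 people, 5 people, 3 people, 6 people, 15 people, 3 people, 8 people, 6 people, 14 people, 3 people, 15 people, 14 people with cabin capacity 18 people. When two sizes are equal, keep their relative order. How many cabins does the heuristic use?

6

Sorted descending: 15, 15, 14, 14, 8, 6, 6, 5, 4, 3, 3, 3.
  15 → cabin 1 (new)  [load 15/18]
  15 → cabin 2 (new)  [load 15/18]
  14 → cabin 3 (new)  [load 14/18]
  14 → cabin 4 (new)  [load 14/18]
  8 → cabin 5 (new)  [load 8/18]
  6 → cabin 5  [load 14/18]
  6 → cabin 6 (new)  [load 6/18]
  5 → cabin 6  [load 11/18]
  4 → cabin 3  [load 18/18]
  3 → cabin 1  [load 18/18]
  3 → cabin 2  [load 18/18]
  3 → cabin 4  [load 17/18]
6 cabins opened.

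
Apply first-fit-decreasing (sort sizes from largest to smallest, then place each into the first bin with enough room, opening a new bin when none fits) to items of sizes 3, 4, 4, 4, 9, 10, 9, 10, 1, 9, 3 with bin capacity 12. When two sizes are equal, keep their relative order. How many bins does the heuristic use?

Sorted descending: 10, 10, 9, 9, 9, 4, 4, 4, 3, 3, 1.
  10 → bin 1 (new)  [load 10/12]
  10 → bin 2 (new)  [load 10/12]
  9 → bin 3 (new)  [load 9/12]
  9 → bin 4 (new)  [load 9/12]
  9 → bin 5 (new)  [load 9/12]
  4 → bin 6 (new)  [load 4/12]
  4 → bin 6  [load 8/12]
  4 → bin 6  [load 12/12]
  3 → bin 3  [load 12/12]
  3 → bin 4  [load 12/12]
  1 → bin 1  [load 11/12]
6 bins opened.

6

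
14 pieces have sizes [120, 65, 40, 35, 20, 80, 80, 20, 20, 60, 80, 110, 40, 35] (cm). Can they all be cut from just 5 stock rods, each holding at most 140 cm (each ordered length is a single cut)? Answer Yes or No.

No

Total = 805 cm; ⌈805/140⌉ = 6.
At least 6 stock rods are required, but only 5 are allowed.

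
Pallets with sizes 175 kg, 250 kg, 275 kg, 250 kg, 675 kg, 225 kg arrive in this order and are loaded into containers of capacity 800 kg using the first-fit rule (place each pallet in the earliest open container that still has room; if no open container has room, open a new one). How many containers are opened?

  175 → container 1 (new)  [load 175/800]
  250 → container 1  [load 425/800]
  275 → container 1  [load 700/800]
  250 → container 2 (new)  [load 250/800]
  675 → container 3 (new)  [load 675/800]
  225 → container 2  [load 475/800]
3 containers opened.

3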